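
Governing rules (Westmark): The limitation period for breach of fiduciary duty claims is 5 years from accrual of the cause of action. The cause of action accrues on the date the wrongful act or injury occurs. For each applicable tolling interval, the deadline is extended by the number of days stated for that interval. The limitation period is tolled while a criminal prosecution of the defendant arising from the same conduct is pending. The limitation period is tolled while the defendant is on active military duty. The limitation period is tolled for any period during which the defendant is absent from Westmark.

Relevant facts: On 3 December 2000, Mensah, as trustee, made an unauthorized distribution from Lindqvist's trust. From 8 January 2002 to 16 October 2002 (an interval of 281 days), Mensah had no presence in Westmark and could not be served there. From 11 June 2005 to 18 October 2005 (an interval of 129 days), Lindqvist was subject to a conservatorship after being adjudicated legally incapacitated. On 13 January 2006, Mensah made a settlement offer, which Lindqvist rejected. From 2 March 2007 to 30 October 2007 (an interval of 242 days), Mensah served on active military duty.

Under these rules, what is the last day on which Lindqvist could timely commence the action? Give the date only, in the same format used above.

The claim accrued on 3 December 2000, when the wrongful act occurred.
The untolled deadline — 5 years after 3 December 2000 — is 3 December 2005.
The defendant's absence from the jurisdiction from 8 January 2002 to 16 October 2002 tolled the period for 281 days, extending the deadline to 10 September 2006.
By the time the defendant's active military service began on 2 March 2007, the limitation period had already expired on 10 September 2006; that interval cannot revive it.
The plaintiff's legal incapacity from 11 June 2005 to 18 October 2005 does not toll the period, because no stated rule makes the plaintiff's incapacity a tolling event.
None of the other events listed affects the running of the period under the stated rules.

10 September 2006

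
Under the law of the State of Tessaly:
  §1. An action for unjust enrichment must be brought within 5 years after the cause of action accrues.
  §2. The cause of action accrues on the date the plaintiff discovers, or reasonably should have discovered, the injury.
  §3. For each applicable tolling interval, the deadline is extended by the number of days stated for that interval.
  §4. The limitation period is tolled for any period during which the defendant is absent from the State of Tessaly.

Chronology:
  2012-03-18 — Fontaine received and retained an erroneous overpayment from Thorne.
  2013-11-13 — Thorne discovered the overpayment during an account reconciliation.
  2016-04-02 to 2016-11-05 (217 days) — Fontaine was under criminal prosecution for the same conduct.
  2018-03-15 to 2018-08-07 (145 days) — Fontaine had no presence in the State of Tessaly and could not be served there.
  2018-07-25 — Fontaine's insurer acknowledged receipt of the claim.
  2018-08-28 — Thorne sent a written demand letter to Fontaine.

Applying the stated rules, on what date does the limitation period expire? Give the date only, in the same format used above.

2019-04-07

Accrual is tied to discovery, so the period began on 2013-11-13 rather than on 2012-03-18 when the act occurred.
The untolled deadline — 5 years after 2013-11-13 — is 2018-11-13.
Because the defendant's absence from the jurisdiction ran from 2018-03-15 to 2018-08-07, the deadline is extended by 145 days to 2019-04-07.
No stated provision tolls the period for a criminal prosecution, so the interval from 2016-04-02 to 2016-11-05 has no effect on the deadline.
The other events in the timeline have no effect on the limitation period under the stated rules.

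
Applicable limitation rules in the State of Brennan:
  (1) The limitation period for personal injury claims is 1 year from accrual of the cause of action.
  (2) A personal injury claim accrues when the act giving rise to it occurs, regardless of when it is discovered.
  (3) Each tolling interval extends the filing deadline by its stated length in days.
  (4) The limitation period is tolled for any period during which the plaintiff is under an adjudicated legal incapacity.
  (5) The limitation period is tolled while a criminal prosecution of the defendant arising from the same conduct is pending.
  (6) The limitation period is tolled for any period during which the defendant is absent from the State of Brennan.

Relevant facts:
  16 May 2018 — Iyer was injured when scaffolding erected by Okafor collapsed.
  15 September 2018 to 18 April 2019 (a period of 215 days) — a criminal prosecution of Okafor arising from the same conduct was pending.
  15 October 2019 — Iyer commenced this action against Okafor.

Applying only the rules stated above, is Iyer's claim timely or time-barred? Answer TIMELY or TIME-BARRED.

The cause of action accrued on 16 May 2018, the date of the act.
The untolled deadline — 1 year after 16 May 2018 — is 16 May 2019.
The pending criminal prosecution from 15 September 2018 to 18 April 2019 tolled the period for 215 days, extending the deadline to 17 December 2019.
The 15 October 2019 filing precedes the 17 December 2019 deadline; the claim is timely.

TIMELY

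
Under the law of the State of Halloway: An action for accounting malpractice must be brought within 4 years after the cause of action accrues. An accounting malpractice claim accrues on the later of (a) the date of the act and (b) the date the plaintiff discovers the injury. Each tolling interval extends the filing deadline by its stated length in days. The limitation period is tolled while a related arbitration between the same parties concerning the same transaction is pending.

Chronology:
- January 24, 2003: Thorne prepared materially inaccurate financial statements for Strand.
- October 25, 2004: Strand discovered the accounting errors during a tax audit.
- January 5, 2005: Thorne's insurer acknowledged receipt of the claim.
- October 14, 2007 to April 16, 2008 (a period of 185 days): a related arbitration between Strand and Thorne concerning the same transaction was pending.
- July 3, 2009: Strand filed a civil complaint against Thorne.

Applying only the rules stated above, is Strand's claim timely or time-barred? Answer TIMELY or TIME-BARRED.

TIME-BARRED

Taking the later of the act (January 24, 2003) and discovery (October 25, 2004), the claim accrued on October 25, 2004.
The untolled deadline — 4 years after October 25, 2004 — is October 25, 2008.
The period was tolled for 185 days by the pending related arbitration (October 14, 2007 to April 16, 2008), pushing the deadline to April 28, 2009.
None of the other events listed affects the running of the period under the stated rules.
Strand filed on July 3, 2009, after the April 28, 2009 deadline, so the action is time-barred.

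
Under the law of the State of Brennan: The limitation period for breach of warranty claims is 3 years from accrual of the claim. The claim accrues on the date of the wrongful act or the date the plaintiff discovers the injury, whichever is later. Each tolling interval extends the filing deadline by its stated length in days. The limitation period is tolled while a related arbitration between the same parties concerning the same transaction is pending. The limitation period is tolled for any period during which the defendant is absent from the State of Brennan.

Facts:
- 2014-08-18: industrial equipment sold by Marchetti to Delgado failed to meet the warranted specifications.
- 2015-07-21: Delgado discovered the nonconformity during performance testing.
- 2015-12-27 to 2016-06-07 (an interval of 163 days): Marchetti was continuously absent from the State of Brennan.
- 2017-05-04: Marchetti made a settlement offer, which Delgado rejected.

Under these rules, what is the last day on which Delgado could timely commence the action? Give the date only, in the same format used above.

Because discovery on 2015-07-21 post-dates the 2014-08-18 act, accrual under the later-of rule falls on 2015-07-21.
The untolled deadline — 3 years after 2015-07-21 — is 2018-07-21.
The period was tolled for 163 days by the defendant's absence from the jurisdiction (2015-12-27 to 2016-06-07), pushing the deadline to 2018-12-31.
None of the other events listed affects the running of the period under the stated rules.

2018-12-31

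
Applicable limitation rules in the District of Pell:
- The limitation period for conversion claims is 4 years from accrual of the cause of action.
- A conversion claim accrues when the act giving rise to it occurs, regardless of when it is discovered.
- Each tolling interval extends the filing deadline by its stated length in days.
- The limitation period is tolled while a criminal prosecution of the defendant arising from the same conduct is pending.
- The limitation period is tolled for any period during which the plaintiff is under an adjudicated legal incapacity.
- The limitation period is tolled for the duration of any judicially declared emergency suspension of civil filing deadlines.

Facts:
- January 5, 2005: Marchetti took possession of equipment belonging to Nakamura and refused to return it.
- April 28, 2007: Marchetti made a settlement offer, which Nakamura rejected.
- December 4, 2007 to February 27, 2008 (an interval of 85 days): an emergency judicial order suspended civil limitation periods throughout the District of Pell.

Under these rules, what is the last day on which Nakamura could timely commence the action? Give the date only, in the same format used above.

March 31, 2009

The limitation period began to run on January 5, 2005.
The untolled deadline — 4 years after January 5, 2005 — is January 5, 2009.
The period was tolled for 85 days by the emergency suspension of filing deadlines (December 4, 2007 to February 27, 2008), pushing the deadline to March 31, 2009.
The other events in the timeline have no effect on the limitation period under the stated rules.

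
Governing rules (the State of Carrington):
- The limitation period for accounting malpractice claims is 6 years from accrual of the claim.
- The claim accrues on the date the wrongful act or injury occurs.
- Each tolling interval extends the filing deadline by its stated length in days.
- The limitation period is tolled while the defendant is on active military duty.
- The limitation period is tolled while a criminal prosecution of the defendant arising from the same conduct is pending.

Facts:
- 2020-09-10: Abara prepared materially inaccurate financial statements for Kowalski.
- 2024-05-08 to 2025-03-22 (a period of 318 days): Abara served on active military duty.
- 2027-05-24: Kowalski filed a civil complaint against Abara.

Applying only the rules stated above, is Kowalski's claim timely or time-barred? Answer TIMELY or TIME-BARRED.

The limitation period began to run on 2020-09-10.
The untolled deadline — 6 years after 2020-09-10 — is 2026-09-10.
The defendant's active military service from 2024-05-08 to 2025-03-22 tolled the period for 318 days, extending the deadline to 2027-07-25.
Filing on 2027-05-24 beat the 2027-07-25 deadline — the action is timely.

TIMELY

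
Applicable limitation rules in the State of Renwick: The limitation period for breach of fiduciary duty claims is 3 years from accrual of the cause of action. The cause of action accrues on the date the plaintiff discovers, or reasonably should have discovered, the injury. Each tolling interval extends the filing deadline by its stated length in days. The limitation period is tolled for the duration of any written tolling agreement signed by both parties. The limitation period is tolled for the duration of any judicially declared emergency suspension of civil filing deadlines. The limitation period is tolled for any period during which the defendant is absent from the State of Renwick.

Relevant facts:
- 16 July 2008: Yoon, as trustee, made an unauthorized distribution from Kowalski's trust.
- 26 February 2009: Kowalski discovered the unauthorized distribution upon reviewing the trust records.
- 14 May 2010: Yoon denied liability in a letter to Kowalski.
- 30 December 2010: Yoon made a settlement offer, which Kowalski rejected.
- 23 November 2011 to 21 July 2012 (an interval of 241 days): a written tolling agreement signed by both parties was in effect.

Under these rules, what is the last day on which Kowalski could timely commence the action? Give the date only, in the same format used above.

24 October 2012

Under the discovery rule, the claim accrued on 26 February 2009, when Kowalski discovered the injury — not on the 16 July 2008 date of the underlying act.
Adding the 3 years base period to 26 February 2009 gives a deadline of 26 February 2012, before any tolling.
The period was tolled for 241 days by the written tolling agreement (23 November 2011 to 21 July 2012), pushing the deadline to 24 October 2012.
The other events in the timeline have no effect on the limitation period under the stated rules.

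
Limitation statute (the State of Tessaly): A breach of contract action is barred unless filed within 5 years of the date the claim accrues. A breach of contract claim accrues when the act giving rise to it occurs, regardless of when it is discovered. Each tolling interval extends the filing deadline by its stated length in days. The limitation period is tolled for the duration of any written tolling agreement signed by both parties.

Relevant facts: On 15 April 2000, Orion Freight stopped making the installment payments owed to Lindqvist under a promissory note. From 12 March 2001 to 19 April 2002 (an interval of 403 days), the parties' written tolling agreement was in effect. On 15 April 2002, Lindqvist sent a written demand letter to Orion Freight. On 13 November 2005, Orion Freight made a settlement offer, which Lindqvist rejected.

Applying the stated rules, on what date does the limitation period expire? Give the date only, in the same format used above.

23 May 2006

The limitation period began to run on 15 April 2000.
Adding the 5 years base period to 15 April 2000 gives a deadline of 15 April 2005, before any tolling.
The period was tolled for 403 days by the written tolling agreement (12 March 2001 to 19 April 2002), pushing the deadline to 23 May 2006.
Nothing else in the chronology tolls or restarts the period.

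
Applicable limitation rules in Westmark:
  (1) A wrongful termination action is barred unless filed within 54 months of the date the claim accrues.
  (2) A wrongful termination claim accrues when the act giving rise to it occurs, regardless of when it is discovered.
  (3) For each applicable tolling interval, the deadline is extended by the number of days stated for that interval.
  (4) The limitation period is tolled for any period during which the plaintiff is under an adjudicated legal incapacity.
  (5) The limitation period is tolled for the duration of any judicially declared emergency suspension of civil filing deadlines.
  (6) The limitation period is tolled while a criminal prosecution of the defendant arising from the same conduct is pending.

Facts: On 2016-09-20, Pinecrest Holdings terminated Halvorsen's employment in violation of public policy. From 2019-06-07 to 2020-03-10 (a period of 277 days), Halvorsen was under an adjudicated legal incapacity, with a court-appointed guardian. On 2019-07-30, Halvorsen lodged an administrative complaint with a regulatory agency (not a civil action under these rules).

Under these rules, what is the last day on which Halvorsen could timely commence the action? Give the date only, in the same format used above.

The limitation period began to run on 2016-09-20.
54 months from 2016-09-20 is 2021-03-20.
Because the plaintiff's legal incapacity ran from 2019-06-07 to 2020-03-10, the deadline is extended by 277 days to 2021-12-22.
Nothing else in the chronology tolls or restarts the period.

2021-12-22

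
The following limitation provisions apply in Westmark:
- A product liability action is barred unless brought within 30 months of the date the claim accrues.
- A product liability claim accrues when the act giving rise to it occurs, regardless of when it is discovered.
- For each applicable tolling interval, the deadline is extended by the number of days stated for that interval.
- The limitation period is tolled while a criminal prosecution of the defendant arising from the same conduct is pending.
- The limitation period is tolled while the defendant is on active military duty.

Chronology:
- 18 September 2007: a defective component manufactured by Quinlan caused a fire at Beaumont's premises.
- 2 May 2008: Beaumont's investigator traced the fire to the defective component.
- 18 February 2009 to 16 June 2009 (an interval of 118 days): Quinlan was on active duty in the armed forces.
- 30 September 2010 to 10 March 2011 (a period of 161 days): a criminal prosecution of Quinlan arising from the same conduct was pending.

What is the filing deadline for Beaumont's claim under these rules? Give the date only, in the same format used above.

The claim accrued on 18 September 2007, when the wrongful act occurred; under the stated occurrence rule the 2 May 2008 discovery does not delay accrual.
Adding the 30 months base period to 18 September 2007 gives a deadline of 18 March 2010, before any tolling.
Because the defendant's active military service ran from 18 February 2009 to 16 June 2009, the deadline is extended by 118 days to 14 July 2010.
By the time the pending criminal prosecution began on 30 September 2010, the limitation period had already expired on 14 July 2010; that interval cannot revive it.

14 July 2010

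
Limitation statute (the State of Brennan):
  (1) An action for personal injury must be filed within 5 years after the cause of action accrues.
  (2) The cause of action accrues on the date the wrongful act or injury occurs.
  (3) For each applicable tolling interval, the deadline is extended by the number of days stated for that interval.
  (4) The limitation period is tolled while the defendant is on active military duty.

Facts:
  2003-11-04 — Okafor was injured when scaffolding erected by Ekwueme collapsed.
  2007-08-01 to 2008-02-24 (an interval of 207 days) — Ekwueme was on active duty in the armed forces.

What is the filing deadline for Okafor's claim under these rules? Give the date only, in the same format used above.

2009-05-30

The claim accrued on 2003-11-04, when the wrongful act occurred.
5 years from 2003-11-04 is 2008-11-04.
The defendant's active military service from 2007-08-01 to 2008-02-24 tolled the period for 207 days, extending the deadline to 2009-05-30.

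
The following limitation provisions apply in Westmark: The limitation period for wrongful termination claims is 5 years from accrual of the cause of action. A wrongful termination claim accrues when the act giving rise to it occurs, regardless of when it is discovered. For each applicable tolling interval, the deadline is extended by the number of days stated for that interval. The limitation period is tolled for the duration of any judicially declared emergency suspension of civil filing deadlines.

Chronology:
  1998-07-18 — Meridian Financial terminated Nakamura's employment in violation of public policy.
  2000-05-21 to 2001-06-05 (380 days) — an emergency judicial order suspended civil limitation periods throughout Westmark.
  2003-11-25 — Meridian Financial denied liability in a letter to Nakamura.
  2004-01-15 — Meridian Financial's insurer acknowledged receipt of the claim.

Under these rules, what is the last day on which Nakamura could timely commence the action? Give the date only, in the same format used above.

The claim accrued on 1998-07-18, when the wrongful act occurred.
5 years from 1998-07-18 is 2003-07-18.
The period was tolled for 380 days by the emergency suspension of filing deadlines (2000-05-21 to 2001-06-05), pushing the deadline to 2004-08-01.
Nothing else in the chronology tolls or restarts the period.

2004-08-01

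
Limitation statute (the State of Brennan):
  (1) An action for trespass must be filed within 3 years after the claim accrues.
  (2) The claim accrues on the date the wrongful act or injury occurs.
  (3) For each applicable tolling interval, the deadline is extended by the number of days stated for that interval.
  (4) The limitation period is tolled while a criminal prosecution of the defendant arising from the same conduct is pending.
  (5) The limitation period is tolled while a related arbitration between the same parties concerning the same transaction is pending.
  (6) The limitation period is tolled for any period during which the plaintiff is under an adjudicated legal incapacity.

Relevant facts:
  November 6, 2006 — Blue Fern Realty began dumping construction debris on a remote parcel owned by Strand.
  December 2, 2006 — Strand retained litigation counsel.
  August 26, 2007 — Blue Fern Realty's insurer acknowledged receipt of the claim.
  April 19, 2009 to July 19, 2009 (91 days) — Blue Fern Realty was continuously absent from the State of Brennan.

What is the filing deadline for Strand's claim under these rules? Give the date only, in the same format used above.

November 6, 2009

The claim accrued on November 6, 2006, the date of the act.
The untolled deadline — 3 years after November 6, 2006 — is November 6, 2009.
No stated provision tolls the period for the defendant's absence, so the interval from April 19, 2009 to July 19, 2009 has no effect on the deadline.
None of the other events listed affects the running of the period under the stated rules.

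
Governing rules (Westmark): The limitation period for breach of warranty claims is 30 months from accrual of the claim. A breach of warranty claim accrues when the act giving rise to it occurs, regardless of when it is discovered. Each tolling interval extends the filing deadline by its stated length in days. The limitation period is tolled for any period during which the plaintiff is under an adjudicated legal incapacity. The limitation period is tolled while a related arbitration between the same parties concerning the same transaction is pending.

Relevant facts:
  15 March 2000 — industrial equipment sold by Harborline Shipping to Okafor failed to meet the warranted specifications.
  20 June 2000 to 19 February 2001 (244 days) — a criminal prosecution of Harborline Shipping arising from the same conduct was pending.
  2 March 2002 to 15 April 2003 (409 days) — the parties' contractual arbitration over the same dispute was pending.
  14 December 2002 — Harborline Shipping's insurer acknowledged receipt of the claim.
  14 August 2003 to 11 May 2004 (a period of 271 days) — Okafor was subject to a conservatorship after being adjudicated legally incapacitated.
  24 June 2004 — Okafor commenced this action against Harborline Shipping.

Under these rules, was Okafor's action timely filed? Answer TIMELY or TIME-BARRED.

TIMELY

The limitation period began to run on 15 March 2000.
30 months from 15 March 2000 is 15 September 2002.
The pending related arbitration from 2 March 2002 to 15 April 2003 tolled the period for 409 days, extending the deadline to 29 October 2003.
Because the plaintiff's legal incapacity ran from 14 August 2003 to 11 May 2004, the deadline is extended by 271 days to 26 July 2004.
No stated provision tolls the period for a criminal prosecution, so the interval from 20 June 2000 to 19 February 2001 has no effect on the deadline.
Nothing else in the chronology tolls or restarts the period.
Okafor filed on 24 June 2004, before the 26 July 2004 deadline, so the action is timely.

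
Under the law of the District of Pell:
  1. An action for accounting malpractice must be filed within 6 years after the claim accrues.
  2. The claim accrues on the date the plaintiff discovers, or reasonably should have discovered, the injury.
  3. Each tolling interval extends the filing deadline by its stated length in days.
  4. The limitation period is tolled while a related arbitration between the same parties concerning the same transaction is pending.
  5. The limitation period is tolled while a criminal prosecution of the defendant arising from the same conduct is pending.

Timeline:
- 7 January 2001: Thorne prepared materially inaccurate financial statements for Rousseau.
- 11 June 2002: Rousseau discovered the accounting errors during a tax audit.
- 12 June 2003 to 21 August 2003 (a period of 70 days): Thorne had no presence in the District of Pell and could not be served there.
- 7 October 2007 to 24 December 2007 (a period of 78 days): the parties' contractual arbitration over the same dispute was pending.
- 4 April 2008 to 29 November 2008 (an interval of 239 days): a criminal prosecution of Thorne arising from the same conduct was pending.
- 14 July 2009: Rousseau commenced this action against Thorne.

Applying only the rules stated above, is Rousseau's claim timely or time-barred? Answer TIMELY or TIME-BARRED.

The claim did not accrue until Rousseau discovered the injury on 11 June 2002; the 7 January 2001 act date does not start the clock under the stated rule.
The untolled deadline — 6 years after 11 June 2002 — is 11 June 2008.
Because the pending related arbitration ran from 7 October 2007 to 24 December 2007, the deadline is extended by 78 days to 28 August 2008.
The pending criminal prosecution from 4 April 2008 to 29 November 2008 tolled the period for 239 days, extending the deadline to 24 April 2009.
Although the defendant's absence ran from 12 June 2003 to 21 August 2003, the stated rules do not make that a tolling event, so it is disregarded.
The 14 July 2009 filing falls after the 24 April 2009 deadline; the claim is time-barred.

TIME-BARRED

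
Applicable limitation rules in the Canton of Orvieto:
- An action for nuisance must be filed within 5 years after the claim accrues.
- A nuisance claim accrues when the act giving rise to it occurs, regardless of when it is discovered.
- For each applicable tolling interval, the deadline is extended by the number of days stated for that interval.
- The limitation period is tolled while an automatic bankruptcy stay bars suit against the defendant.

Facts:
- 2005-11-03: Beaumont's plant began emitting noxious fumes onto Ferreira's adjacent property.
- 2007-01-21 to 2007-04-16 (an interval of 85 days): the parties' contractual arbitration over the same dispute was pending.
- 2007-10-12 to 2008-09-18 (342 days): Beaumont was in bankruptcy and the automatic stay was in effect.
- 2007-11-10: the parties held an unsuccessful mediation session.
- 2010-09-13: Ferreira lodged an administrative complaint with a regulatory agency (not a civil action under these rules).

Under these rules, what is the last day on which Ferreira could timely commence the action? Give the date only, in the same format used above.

2011-10-11

The limitation period began to run on 2005-11-03.
Adding the 5 years base period to 2005-11-03 gives a deadline of 2010-11-03, before any tolling.
The period was tolled for 342 days by the automatic bankruptcy stay (2007-10-12 to 2008-09-18), pushing the deadline to 2011-10-11.
The pending related arbitration from 2007-01-21 to 2007-04-16 does not toll the period, because no stated rule makes a pending arbitration a tolling event.
Nothing else in the chronology tolls or restarts the period.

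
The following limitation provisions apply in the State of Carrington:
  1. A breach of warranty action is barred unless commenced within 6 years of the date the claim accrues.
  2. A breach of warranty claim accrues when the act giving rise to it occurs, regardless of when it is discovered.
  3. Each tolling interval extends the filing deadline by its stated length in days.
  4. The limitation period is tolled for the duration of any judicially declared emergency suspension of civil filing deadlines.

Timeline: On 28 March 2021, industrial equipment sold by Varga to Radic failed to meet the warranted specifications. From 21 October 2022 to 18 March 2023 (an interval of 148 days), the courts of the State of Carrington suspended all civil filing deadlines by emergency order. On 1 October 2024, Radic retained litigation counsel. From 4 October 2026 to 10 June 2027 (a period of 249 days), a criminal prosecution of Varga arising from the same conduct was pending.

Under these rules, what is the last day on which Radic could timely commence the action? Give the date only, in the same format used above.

The claim accrued on 28 March 2021, when the wrongful act occurred.
The untolled deadline — 6 years after 28 March 2021 — is 28 March 2027.
Because the emergency suspension of filing deadlines ran from 21 October 2022 to 18 March 2023, the deadline is extended by 148 days to 23 August 2027.
No stated provision tolls the period for a criminal prosecution, so the interval from 4 October 2026 to 10 June 2027 has no effect on the deadline.
None of the other events listed affects the running of the period under the stated rules.

23 August 2027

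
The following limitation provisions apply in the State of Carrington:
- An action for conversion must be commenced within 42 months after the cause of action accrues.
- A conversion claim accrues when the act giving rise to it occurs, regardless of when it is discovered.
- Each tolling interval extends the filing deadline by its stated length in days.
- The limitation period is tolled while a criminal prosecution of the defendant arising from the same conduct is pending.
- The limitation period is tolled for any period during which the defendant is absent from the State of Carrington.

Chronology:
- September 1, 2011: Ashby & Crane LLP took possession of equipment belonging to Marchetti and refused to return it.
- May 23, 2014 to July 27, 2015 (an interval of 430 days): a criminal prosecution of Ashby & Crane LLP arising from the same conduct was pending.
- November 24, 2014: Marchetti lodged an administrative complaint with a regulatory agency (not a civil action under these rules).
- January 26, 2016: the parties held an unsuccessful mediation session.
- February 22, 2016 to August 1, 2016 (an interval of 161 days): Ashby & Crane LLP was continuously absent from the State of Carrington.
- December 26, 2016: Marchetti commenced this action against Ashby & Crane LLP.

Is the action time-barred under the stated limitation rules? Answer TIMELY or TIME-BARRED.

The limitation period began to run on September 1, 2011.
The untolled deadline — 42 months after September 1, 2011 — is March 1, 2015.
Because the pending criminal prosecution ran from May 23, 2014 to July 27, 2015, the deadline is extended by 430 days to May 4, 2016.
Because the defendant's absence from the jurisdiction ran from February 22, 2016 to August 1, 2016, the deadline is extended by 161 days to October 12, 2016.
Nothing else in the chronology tolls or restarts the period.
Filing on December 26, 2016 missed the October 12, 2016 deadline — the action is time-barred.

TIME-BARRED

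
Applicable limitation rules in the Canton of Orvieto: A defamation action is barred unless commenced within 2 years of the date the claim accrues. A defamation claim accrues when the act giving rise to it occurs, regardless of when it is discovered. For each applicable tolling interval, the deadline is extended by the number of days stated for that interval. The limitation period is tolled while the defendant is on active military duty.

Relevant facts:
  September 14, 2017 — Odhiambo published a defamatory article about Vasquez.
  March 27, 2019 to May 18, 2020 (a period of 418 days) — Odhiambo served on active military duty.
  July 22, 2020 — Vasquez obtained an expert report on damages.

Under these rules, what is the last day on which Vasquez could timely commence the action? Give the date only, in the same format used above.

The claim accrued on September 14, 2017, when the wrongful act occurred.
Adding the 2 years base period to September 14, 2017 gives a deadline of September 14, 2019, before any tolling.
Because the defendant's active military service ran from March 27, 2019 to May 18, 2020, the deadline is extended by 418 days to November 5, 2020.
The other events in the timeline have no effect on the limitation period under the stated rules.

November 5, 2020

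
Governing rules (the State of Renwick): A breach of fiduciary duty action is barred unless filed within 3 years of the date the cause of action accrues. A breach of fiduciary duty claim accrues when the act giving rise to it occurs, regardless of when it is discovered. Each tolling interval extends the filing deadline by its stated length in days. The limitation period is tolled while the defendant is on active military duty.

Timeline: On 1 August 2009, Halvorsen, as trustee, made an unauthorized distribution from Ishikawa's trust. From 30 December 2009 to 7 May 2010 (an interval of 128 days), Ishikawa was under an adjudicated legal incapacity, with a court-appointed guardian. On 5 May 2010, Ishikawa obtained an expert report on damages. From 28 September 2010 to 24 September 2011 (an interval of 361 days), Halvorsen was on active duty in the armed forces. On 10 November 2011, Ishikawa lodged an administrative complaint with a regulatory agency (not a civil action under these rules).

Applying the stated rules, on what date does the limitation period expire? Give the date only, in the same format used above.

28 July 2013

The cause of action accrued on 1 August 2009, the date of the act.
3 years from 1 August 2009 is 1 August 2012.
The defendant's active military service from 28 September 2010 to 24 September 2011 tolled the period for 361 days, extending the deadline to 28 July 2013.
Although the plaintiff's incapacity ran from 30 December 2009 to 7 May 2010, the stated rules do not make that a tolling event, so it is disregarded.
The other events in the timeline have no effect on the limitation period under the stated rules.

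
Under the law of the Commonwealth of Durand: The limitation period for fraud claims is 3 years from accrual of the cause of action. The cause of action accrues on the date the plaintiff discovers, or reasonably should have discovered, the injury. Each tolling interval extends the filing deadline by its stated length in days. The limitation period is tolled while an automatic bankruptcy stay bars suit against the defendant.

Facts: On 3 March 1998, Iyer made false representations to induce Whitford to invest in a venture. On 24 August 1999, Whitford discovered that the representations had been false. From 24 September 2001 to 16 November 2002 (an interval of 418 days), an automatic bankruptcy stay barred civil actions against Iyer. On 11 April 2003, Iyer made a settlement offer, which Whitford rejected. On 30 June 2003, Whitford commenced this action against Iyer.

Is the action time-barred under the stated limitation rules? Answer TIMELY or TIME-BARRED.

TIMELY

The claim did not accrue until Whitford discovered the injury on 24 August 1999; the 3 March 1998 act date does not start the clock under the stated rule.
The untolled deadline — 3 years after 24 August 1999 — is 24 August 2002.
The period was tolled for 418 days by the automatic bankruptcy stay (24 September 2001 to 16 November 2002), pushing the deadline to 16 October 2003.
The other events in the timeline have no effect on the limitation period under the stated rules.
The 30 June 2003 filing precedes the 16 October 2003 deadline; the claim is timely.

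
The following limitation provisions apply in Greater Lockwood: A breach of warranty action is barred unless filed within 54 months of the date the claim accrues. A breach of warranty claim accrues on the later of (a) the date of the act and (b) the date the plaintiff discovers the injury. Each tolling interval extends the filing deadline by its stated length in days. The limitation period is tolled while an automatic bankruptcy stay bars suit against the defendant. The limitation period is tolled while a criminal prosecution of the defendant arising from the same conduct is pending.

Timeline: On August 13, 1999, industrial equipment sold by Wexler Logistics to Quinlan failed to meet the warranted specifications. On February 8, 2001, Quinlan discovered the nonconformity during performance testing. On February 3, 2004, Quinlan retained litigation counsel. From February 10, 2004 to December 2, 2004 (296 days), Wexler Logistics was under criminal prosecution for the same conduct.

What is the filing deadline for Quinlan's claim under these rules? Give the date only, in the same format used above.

The claim accrued on February 8, 2001 — the later of the August 13, 1999 act and the February 8, 2001 discovery.
The untolled deadline — 54 months after February 8, 2001 — is August 8, 2005.
Because the pending criminal prosecution ran from February 10, 2004 to December 2, 2004, the deadline is extended by 296 days to May 31, 2006.
None of the other events listed affects the running of the period under the stated rules.

May 31, 2006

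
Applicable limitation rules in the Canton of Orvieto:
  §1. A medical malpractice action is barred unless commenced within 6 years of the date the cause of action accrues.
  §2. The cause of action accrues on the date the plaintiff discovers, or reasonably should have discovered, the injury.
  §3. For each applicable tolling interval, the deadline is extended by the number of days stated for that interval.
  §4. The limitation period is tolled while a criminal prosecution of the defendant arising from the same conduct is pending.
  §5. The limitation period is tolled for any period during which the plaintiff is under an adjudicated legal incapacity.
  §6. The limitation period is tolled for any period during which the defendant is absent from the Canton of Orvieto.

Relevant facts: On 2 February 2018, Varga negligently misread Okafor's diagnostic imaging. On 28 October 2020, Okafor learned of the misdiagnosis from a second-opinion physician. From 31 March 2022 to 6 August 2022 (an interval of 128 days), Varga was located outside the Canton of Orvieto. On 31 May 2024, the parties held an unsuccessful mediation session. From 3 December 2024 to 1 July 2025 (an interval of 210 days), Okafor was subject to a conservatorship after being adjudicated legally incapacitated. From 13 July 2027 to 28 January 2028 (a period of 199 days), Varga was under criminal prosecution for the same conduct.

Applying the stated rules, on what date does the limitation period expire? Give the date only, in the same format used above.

Accrual is tied to discovery, so the period began on 28 October 2020 rather than on 2 February 2018 when the act occurred.
The untolled deadline — 6 years after 28 October 2020 — is 28 October 2026.
The period was tolled for 128 days by the defendant's absence from the jurisdiction (31 March 2022 to 6 August 2022), pushing the deadline to 5 March 2027.
Because the plaintiff's legal incapacity ran from 3 December 2024 to 1 July 2025, the deadline is extended by 210 days to 1 October 2027.
The period was tolled for 199 days by the pending criminal prosecution (13 July 2027 to 28 January 2028), pushing the deadline to 17 April 2028.
None of the other events listed affects the running of the period under the stated rules.

17 April 2028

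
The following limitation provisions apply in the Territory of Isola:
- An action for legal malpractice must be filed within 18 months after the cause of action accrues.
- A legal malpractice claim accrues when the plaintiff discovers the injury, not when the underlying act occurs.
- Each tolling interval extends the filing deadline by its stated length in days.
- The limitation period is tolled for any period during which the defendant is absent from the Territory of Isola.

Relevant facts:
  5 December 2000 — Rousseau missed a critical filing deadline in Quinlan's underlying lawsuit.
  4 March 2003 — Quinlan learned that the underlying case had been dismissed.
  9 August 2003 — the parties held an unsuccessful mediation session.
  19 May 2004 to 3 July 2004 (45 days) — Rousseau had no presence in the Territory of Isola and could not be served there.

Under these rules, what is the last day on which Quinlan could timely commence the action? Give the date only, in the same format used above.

Accrual is tied to discovery, so the period began on 4 March 2003 rather than on 5 December 2000 when the act occurred.
18 months from 4 March 2003 is 4 September 2004.
The defendant's absence from the jurisdiction from 19 May 2004 to 3 July 2004 tolled the period for 45 days, extending the deadline to 19 October 2004.
Nothing else in the chronology tolls or restarts the period.

19 October 2004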